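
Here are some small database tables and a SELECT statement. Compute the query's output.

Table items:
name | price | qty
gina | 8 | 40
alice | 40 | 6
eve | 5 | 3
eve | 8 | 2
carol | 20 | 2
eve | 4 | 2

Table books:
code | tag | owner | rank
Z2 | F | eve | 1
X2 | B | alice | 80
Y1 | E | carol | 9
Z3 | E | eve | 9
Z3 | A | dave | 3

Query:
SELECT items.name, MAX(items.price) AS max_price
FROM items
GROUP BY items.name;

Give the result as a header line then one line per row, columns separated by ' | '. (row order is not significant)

After GROUP BY (4 rows):
items.name | max_price
gina | 8
alice | 40
eve | 8
carol | 20

== RESULT ==
items.name | max_price
gina | 8
alice | 40
eve | 8
carol | 20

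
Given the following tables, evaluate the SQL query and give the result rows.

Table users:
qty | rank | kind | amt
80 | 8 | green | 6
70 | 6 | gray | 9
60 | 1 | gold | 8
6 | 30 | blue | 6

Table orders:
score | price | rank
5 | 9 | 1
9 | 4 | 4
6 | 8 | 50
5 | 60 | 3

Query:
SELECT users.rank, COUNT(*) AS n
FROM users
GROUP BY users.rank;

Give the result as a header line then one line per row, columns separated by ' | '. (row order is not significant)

After GROUP BY (4 rows):
users.rank | n
8 | 1
6 | 1
1 | 1
30 | 1

== RESULT ==
users.rank | n
8 | 1
6 | 1
1 | 1
30 | 1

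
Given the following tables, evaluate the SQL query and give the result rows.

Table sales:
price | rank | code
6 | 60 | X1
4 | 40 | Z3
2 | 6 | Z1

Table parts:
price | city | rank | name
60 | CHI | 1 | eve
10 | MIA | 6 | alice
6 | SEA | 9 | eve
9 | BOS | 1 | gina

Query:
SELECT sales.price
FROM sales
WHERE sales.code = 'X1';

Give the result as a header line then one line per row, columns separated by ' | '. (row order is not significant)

After WHERE (1 rows):
sales.price | sales.rank | sales.code
6 | 60 | X1
After SELECT (1 rows):
sales.price
6

== RESULT ==
sales.price
6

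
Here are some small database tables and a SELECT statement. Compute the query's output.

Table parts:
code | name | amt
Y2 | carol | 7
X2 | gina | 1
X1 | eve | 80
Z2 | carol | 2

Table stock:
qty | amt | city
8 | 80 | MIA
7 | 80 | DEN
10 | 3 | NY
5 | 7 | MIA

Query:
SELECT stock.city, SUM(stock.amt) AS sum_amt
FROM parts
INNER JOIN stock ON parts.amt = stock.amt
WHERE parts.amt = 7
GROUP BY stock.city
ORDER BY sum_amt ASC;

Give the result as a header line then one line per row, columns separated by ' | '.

After JOIN stock (3 rows):
parts.code | parts.name | parts.amt | stock.qty | stock.amt | stock.city
Y2 | carol | 7 | 5 | 7 | MIA
X1 | eve | 80 | 8 | 80 | MIA
X1 | eve | 80 | 7 | 80 | DEN
After WHERE (1 rows):
parts.code | parts.name | parts.amt | stock.qty | stock.amt | stock.city
Y2 | carol | 7 | 5 | 7 | MIA
After GROUP BY (1 rows):
stock.city | sum_amt
MIA | 7
After ORDER BY (1 rows):
stock.city | sum_amt
MIA | 7

== RESULT ==
stock.city | sum_amt
MIA | 7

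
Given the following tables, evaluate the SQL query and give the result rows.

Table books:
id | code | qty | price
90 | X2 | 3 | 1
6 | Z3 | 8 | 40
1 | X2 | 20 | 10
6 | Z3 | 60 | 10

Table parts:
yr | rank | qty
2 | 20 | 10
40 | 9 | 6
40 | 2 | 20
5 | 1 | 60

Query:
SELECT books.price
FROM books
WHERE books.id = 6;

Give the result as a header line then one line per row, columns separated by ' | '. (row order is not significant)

== RESULT ==
books.price
40
10

Derivation:
After WHERE (2 rows):
books.id | books.code | books.qty | books.price
6 | Z3 | 8 | 40
6 | Z3 | 60 | 10
After SELECT (2 rows):
books.price
40
10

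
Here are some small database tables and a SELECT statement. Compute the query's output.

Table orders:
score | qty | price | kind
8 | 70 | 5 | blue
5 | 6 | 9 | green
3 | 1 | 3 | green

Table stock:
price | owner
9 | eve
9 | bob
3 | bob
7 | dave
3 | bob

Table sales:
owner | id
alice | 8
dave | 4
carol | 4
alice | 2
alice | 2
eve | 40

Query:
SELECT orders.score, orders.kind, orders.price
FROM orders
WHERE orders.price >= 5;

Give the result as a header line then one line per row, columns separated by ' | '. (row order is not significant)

After WHERE (2 rows):
orders.score | orders.qty | orders.price | orders.kind
8 | 70 | 5 | blue
5 | 6 | 9 | green
After SELECT (2 rows):
orders.score | orders.kind | orders.price
8 | blue | 5
5 | green | 9

== RESULT ==
orders.score | orders.kind | orders.price
8 | blue | 5
5 | green | 9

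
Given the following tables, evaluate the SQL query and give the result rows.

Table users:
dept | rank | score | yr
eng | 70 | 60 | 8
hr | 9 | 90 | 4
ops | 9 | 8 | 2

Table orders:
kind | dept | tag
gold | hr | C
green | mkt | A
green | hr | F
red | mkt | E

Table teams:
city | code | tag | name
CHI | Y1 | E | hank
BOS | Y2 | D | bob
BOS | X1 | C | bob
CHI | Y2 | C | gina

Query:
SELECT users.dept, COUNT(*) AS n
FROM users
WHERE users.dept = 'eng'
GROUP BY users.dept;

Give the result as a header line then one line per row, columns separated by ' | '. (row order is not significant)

== RESULT ==
users.dept | n
eng | 1

Derivation:
After WHERE (1 rows):
users.dept | users.rank | users.score | users.yr
eng | 70 | 60 | 8
After GROUP BY (1 rows):
users.dept | n
eng | 1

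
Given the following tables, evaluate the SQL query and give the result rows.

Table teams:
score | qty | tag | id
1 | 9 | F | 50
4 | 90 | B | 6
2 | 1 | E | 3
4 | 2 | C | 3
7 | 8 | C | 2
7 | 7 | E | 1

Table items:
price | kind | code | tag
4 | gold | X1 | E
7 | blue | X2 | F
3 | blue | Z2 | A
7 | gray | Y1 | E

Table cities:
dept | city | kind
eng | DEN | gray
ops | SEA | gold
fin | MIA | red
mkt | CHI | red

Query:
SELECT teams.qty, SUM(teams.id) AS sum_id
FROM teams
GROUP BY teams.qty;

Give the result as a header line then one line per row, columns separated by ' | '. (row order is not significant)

After GROUP BY (6 rows):
teams.qty | sum_id
9 | 50
90 | 6
1 | 3
2 | 3
8 | 2
7 | 1

== RESULT ==
teams.qty | sum_id
9 | 50
90 | 6
1 | 3
2 | 3
8 | 2
7 | 1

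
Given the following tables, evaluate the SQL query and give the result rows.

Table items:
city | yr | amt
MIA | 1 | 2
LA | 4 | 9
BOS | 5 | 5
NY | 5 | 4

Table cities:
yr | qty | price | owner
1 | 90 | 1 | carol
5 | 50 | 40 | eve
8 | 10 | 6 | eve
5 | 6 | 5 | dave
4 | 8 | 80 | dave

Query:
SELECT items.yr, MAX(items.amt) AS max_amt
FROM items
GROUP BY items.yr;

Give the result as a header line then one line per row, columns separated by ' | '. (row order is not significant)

After GROUP BY (3 rows):
items.yr | max_amt
1 | 2
4 | 9
5 | 5

== RESULT ==
items.yr | max_amt
1 | 2
4 | 9
5 | 5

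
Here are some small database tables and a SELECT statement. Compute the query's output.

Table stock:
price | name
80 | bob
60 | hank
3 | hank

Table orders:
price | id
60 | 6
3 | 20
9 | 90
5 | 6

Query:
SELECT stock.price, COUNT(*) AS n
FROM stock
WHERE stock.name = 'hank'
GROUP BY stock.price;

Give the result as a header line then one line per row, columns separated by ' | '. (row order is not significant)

After WHERE (2 rows):
stock.price | stock.name
60 | hank
3 | hank
After GROUP BY (2 rows):
stock.price | n
60 | 1
3 | 1

== RESULT ==
stock.price | n
60 | 1
3 | 1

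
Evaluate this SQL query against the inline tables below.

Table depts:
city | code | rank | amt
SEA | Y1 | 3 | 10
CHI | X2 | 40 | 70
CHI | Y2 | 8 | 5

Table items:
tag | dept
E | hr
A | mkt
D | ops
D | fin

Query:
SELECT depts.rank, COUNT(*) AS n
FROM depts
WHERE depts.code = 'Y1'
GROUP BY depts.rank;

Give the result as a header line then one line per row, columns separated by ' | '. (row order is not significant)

After WHERE (1 rows):
depts.city | depts.code | depts.rank | depts.amt
SEA | Y1 | 3 | 10
After GROUP BY (1 rows):
depts.rank | n
3 | 1

== RESULT ==
depts.rank | n
3 | 1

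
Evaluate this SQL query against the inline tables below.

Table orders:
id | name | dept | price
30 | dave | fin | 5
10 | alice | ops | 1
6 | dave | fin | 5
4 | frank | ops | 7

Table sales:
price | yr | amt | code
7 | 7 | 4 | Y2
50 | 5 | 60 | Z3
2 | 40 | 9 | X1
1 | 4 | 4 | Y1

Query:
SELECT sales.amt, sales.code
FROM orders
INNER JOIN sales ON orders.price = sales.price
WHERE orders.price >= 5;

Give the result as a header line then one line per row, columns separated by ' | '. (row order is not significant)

After JOIN sales (2 rows):
orders.id | orders.name | orders.dept | orders.price | sales.price | sales.yr | sales.amt | sales.code
10 | alice | ops | 1 | 1 | 4 | 4 | Y1
4 | frank | ops | 7 | 7 | 7 | 4 | Y2
After WHERE (1 rows):
orders.id | orders.name | orders.dept | orders.price | sales.price | sales.yr | sales.amt | sales.code
4 | frank | ops | 7 | 7 | 7 | 4 | Y2
After SELECT (1 rows):
sales.amt | sales.code
4 | Y2

== RESULT ==
sales.amt | sales.code
4 | Y2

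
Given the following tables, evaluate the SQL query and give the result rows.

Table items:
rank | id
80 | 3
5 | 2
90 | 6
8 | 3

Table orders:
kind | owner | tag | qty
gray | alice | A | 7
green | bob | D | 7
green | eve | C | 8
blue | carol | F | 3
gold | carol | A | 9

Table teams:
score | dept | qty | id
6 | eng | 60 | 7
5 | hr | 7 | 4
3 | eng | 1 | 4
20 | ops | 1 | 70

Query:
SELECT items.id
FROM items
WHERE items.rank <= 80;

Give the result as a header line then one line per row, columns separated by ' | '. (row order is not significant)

== RESULT ==
items.id
3
2
3

Derivation:
After WHERE (3 rows):
items.rank | items.id
80 | 3
5 | 2
8 | 3
After SELECT (3 rows):
items.id
3
2
3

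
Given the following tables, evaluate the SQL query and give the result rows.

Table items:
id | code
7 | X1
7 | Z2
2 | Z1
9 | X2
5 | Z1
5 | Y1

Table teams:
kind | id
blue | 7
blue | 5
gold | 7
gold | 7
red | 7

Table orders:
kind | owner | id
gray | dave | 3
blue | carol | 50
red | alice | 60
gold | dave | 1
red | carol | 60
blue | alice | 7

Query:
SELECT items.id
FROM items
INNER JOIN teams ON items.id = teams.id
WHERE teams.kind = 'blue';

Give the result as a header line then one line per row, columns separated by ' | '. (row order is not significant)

== RESULT ==
items.id
7
7
5
5

Derivation:
After JOIN teams (10 rows):
items.id | items.code | teams.kind | teams.id
7 | X1 | blue | 7
7 | X1 | gold | 7
7 | X1 | gold | 7
7 | X1 | red | 7
7 | Z2 | blue | 7
7 | Z2 | gold | 7
7 | Z2 | gold | 7
7 | Z2 | red | 7
5 | Z1 | blue | 5
5 | Y1 | blue | 5
After WHERE (4 rows):
items.id | items.code | teams.kind | teams.id
7 | X1 | blue | 7
7 | Z2 | blue | 7
5 | Z1 | blue | 5
5 | Y1 | blue | 5
After SELECT (4 rows):
items.id
7
7
5
5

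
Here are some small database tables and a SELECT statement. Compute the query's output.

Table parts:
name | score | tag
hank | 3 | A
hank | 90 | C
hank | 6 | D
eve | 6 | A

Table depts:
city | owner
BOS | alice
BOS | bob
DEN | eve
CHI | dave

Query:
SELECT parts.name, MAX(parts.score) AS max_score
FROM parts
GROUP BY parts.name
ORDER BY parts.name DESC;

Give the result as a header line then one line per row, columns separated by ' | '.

After GROUP BY (2 rows):
parts.name | max_score
hank | 90
eve | 6
After ORDER BY (2 rows):
parts.name | max_score
hank | 90
eve | 6

== RESULT ==
parts.name | max_score
hank | 90
eve | 6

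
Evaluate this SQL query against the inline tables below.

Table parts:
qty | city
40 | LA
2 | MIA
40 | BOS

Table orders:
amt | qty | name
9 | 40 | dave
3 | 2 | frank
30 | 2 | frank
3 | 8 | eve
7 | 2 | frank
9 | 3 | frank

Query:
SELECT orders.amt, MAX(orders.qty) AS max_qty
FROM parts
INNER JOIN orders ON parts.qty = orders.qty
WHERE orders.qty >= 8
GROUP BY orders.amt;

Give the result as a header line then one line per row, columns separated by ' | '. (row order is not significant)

After JOIN orders (5 rows):
parts.qty | parts.city | orders.amt | orders.qty | orders.name
40 | LA | 9 | 40 | dave
2 | MIA | 3 | 2 | frank
2 | MIA | 30 | 2 | frank
2 | MIA | 7 | 2 | frank
40 | BOS | 9 | 40 | dave
After WHERE (2 rows):
parts.qty | parts.city | orders.amt | orders.qty | orders.name
40 | LA | 9 | 40 | dave
40 | BOS | 9 | 40 | dave
After GROUP BY (1 rows):
orders.amt | max_qty
9 | 40

== RESULT ==
orders.amt | max_qty
9 | 40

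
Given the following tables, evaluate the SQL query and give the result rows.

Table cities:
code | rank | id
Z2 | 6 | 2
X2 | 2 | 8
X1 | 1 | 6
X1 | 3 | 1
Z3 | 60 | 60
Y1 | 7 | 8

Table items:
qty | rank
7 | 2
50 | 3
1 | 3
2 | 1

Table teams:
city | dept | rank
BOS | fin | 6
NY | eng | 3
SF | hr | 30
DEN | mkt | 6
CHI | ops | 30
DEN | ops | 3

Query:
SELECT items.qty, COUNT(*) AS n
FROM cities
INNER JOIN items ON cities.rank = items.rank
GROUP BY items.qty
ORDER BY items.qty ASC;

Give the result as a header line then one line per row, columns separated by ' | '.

After JOIN items (4 rows):
cities.code | cities.rank | cities.id | items.qty | items.rank
X2 | 2 | 8 | 7 | 2
X1 | 1 | 6 | 2 | 1
X1 | 3 | 1 | 50 | 3
X1 | 3 | 1 | 1 | 3
After GROUP BY (4 rows):
items.qty | n
7 | 1
2 | 1
50 | 1
1 | 1
After ORDER BY (4 rows):
items.qty | n
1 | 1
2 | 1
7 | 1
50 | 1

== RESULT ==
items.qty | n
1 | 1
2 | 1
7 | 1
50 | 1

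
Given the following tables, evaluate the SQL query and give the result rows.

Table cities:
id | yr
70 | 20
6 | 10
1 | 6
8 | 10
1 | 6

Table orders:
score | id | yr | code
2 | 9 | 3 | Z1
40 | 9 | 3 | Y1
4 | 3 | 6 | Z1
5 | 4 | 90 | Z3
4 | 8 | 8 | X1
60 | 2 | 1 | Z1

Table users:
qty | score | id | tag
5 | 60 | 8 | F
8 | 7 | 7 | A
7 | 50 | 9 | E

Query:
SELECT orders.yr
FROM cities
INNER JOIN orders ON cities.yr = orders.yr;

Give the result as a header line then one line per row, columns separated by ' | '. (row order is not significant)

After JOIN orders (2 rows):
cities.id | cities.yr | orders.score | orders.id | orders.yr | orders.code
1 | 6 | 4 | 3 | 6 | Z1
1 | 6 | 4 | 3 | 6 | Z1
After SELECT (2 rows):
orders.yr
6
6

== RESULT ==
orders.yr
6
6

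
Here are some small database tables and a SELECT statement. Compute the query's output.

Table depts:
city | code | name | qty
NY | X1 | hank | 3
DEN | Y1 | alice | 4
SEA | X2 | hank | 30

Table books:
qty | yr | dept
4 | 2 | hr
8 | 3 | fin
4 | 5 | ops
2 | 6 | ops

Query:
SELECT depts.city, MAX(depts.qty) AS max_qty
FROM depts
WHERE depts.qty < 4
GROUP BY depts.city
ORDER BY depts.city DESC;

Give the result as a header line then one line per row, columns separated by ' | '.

After WHERE (1 rows):
depts.city | depts.code | depts.name | depts.qty
NY | X1 | hank | 3
After GROUP BY (1 rows):
depts.city | max_qty
NY | 3
After ORDER BY (1 rows):
depts.city | max_qty
NY | 3

== RESULT ==
depts.city | max_qty
NY | 3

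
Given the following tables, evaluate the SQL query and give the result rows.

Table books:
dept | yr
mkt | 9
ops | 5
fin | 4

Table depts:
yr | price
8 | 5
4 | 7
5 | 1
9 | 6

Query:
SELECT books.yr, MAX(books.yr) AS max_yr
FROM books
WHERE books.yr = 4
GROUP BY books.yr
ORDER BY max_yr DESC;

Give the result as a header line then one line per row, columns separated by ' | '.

After WHERE (1 rows):
books.dept | books.yr
fin | 4
After GROUP BY (1 rows):
books.yr | max_yr
4 | 4
After ORDER BY (1 rows):
books.yr | max_yr
4 | 4

== RESULT ==
books.yr | max_yr
4 | 4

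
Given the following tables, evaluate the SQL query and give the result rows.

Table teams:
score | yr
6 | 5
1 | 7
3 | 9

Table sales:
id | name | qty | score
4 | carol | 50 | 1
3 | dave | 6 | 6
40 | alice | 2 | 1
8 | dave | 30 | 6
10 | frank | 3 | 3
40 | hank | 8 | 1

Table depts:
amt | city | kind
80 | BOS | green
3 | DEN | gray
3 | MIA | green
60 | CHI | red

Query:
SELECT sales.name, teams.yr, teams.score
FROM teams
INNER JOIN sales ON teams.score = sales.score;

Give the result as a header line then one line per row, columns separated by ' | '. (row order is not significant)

After JOIN sales (6 rows):
teams.score | teams.yr | sales.id | sales.name | sales.qty | sales.score
6 | 5 | 3 | dave | 6 | 6
6 | 5 | 8 | dave | 30 | 6
1 | 7 | 4 | carol | 50 | 1
1 | 7 | 40 | alice | 2 | 1
1 | 7 | 40 | hank | 8 | 1
3 | 9 | 10 | frank | 3 | 3
After SELECT (6 rows):
sales.name | teams.yr | teams.score
dave | 5 | 6
dave | 5 | 6
carol | 7 | 1
alice | 7 | 1
hank | 7 | 1
frank | 9 | 3

== RESULT ==
sales.name | teams.yr | teams.score
dave | 5 | 6
dave | 5 | 6
carol | 7 | 1
alice | 7 | 1
hank | 7 | 1
frank | 9 | 3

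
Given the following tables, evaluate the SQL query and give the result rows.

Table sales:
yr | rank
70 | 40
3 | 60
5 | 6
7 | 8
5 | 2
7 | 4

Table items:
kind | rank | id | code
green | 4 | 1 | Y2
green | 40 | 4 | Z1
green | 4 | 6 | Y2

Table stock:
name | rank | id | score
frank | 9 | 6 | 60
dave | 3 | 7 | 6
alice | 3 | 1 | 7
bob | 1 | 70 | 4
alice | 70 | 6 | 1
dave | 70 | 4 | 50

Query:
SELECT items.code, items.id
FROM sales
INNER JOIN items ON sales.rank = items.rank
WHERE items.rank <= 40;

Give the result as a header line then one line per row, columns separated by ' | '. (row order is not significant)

== RESULT ==
items.code | items.id
Z1 | 4
Y2 | 1
Y2 | 6

Derivation:
After JOIN items (3 rows):
sales.yr | sales.rank | items.kind | items.rank | items.id | items.code
70 | 40 | green | 40 | 4 | Z1
7 | 4 | green | 4 | 1 | Y2
7 | 4 | green | 4 | 6 | Y2
After WHERE (3 rows):
sales.yr | sales.rank | items.kind | items.rank | items.id | items.code
70 | 40 | green | 40 | 4 | Z1
7 | 4 | green | 4 | 1 | Y2
7 | 4 | green | 4 | 6 | Y2
After SELECT (3 rows):
items.code | items.id
Z1 | 4
Y2 | 1
Y2 | 6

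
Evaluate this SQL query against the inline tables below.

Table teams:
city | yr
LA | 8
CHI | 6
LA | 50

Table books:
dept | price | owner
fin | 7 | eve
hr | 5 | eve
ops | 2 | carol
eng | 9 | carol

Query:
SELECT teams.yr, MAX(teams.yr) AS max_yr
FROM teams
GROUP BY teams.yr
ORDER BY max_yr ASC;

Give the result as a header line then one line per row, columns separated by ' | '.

After GROUP BY (3 rows):
teams.yr | max_yr
8 | 8
6 | 6
50 | 50
After ORDER BY (3 rows):
teams.yr | max_yr
6 | 6
8 | 8
50 | 50

== RESULT ==
teams.yr | max_yr
6 | 6
8 | 8
50 | 50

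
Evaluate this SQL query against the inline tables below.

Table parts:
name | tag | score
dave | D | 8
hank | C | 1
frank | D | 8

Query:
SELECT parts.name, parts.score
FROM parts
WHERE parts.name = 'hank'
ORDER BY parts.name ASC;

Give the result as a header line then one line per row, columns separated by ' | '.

After WHERE (1 rows):
parts.name | parts.tag | parts.score
hank | C | 1
After SELECT (1 rows):
parts.name | parts.score
hank | 1
After ORDER BY (1 rows):
parts.name | parts.score
hank | 1

== RESULT ==
parts.name | parts.score
hank | 1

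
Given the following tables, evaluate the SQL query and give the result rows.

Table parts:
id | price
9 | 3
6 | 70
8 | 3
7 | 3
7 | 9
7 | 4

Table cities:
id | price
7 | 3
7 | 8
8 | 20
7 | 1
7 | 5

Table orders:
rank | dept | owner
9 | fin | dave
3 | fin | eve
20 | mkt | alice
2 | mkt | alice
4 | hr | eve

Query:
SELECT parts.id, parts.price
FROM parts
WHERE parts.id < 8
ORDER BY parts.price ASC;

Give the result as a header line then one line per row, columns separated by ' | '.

After WHERE (4 rows):
parts.id | parts.price
6 | 70
7 | 3
7 | 9
7 | 4
After SELECT (4 rows):
parts.id | parts.price
6 | 70
7 | 3
7 | 9
7 | 4
After ORDER BY (4 rows):
parts.id | parts.price
7 | 3
7 | 4
7 | 9
6 | 70

== RESULT ==
parts.id | parts.price
7 | 3
7 | 4
7 | 9
6 | 70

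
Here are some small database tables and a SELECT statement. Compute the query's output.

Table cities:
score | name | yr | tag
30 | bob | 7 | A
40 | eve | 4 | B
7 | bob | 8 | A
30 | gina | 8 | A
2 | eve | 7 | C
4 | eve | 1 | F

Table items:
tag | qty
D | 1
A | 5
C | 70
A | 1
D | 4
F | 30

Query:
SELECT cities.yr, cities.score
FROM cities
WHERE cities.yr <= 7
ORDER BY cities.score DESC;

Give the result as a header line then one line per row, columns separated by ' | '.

After WHERE (4 rows):
cities.score | cities.name | cities.yr | cities.tag
30 | bob | 7 | A
40 | eve | 4 | B
2 | eve | 7 | C
4 | eve | 1 | F
After SELECT (4 rows):
cities.yr | cities.score
7 | 30
4 | 40
7 | 2
1 | 4
After ORDER BY (4 rows):
cities.yr | cities.score
4 | 40
7 | 30
1 | 4
7 | 2

== RESULT ==
cities.yr | cities.score
4 | 40
7 | 30
1 | 4
7 | 2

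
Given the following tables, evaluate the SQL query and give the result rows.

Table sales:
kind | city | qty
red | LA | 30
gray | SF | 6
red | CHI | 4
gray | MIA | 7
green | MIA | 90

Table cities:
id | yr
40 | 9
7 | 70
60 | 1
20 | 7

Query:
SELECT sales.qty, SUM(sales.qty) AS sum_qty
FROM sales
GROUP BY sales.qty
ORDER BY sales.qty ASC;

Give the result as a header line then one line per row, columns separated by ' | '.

== RESULT ==
sales.qty | sum_qty
4 | 4
6 | 6
7 | 7
30 | 30
90 | 90

Derivation:
After GROUP BY (5 rows):
sales.qty | sum_qty
30 | 30
6 | 6
4 | 4
7 | 7
90 | 90
After ORDER BY (5 rows):
sales.qty | sum_qty
4 | 4
6 | 6
7 | 7
30 | 30
90 | 90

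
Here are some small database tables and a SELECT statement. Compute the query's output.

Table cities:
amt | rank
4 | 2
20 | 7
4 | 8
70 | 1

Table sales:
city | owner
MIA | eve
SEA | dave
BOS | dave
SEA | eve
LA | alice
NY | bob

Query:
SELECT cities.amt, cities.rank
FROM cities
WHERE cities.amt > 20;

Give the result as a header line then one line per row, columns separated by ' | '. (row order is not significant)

== RESULT ==
cities.amt | cities.rank
70 | 1

Derivation:
After WHERE (1 rows):
cities.amt | cities.rank
70 | 1
After SELECT (1 rows):
cities.amt | cities.rank
70 | 1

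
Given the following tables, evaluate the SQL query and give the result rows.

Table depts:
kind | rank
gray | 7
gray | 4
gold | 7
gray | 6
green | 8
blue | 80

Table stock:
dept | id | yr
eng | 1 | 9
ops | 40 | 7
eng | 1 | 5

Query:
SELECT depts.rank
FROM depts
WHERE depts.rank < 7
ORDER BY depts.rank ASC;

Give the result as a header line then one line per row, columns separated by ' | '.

== RESULT ==
depts.rank
4
6

Derivation:
After WHERE (2 rows):
depts.kind | depts.rank
gray | 4
gray | 6
After SELECT (2 rows):
depts.rank
4
6
After ORDER BY (2 rows):
depts.rank
4
6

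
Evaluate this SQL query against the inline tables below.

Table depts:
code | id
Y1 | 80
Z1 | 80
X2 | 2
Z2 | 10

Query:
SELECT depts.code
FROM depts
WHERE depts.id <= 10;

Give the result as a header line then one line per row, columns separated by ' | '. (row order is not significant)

After WHERE (2 rows):
depts.code | depts.id
X2 | 2
Z2 | 10
After SELECT (2 rows):
depts.code
X2
Z2

== RESULT ==
depts.code
X2
Z2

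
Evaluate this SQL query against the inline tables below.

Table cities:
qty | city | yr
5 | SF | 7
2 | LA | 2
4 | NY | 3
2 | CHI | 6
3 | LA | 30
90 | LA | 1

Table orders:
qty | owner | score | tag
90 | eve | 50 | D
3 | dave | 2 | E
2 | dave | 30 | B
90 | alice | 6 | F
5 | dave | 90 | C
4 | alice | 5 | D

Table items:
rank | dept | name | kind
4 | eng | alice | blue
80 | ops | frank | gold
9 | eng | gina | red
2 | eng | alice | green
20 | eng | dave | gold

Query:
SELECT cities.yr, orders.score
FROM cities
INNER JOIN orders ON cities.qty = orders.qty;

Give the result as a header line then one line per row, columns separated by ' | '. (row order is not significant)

After JOIN orders (7 rows):
cities.qty | cities.city | cities.yr | orders.qty | orders.owner | orders.score | orders.tag
5 | SF | 7 | 5 | dave | 90 | C
2 | LA | 2 | 2 | dave | 30 | B
4 | NY | 3 | 4 | alice | 5 | D
2 | CHI | 6 | 2 | dave | 30 | B
3 | LA | 30 | 3 | dave | 2 | E
90 | LA | 1 | 90 | eve | 50 | D
90 | LA | 1 | 90 | alice | 6 | F
After SELECT (7 rows):
cities.yr | orders.score
7 | 90
2 | 30
3 | 5
6 | 30
30 | 2
1 | 50
1 | 6

== RESULT ==
cities.yr | orders.score
7 | 90
2 | 30
3 | 5
6 | 30
30 | 2
1 | 50
1 | 6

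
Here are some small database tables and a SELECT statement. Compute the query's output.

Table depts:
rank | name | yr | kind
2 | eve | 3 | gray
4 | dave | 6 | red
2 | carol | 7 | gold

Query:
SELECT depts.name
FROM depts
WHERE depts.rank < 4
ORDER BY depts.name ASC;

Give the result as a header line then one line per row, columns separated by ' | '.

After WHERE (2 rows):
depts.rank | depts.name | depts.yr | depts.kind
2 | eve | 3 | gray
2 | carol | 7 | gold
After SELECT (2 rows):
depts.name
eve
carol
After ORDER BY (2 rows):
depts.name
carol
eve

== RESULT ==
depts.name
carol
eve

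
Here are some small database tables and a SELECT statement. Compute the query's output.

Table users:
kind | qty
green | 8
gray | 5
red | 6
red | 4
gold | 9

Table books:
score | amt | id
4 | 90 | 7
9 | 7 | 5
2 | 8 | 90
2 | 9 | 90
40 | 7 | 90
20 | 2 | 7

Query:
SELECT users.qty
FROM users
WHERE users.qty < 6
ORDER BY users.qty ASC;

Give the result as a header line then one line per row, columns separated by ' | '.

After WHERE (2 rows):
users.kind | users.qty
gray | 5
red | 4
After SELECT (2 rows):
users.qty
5
4
After ORDER BY (2 rows):
users.qty
4
5

== RESULT ==
users.qty
4
5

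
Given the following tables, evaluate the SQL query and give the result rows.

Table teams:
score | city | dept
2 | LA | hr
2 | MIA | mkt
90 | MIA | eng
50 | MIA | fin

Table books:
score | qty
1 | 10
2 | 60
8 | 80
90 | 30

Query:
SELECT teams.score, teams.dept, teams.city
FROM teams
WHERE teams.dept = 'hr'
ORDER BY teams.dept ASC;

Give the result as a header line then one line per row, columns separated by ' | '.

== RESULT ==
teams.score | teams.dept | teams.city
2 | hr | LA

Derivation:
After WHERE (1 rows):
teams.score | teams.city | teams.dept
2 | LA | hr
After SELECT (1 rows):
teams.score | teams.dept | teams.city
2 | hr | LA
After ORDER BY (1 rows):
teams.score | teams.dept | teams.city
2 | hr | LA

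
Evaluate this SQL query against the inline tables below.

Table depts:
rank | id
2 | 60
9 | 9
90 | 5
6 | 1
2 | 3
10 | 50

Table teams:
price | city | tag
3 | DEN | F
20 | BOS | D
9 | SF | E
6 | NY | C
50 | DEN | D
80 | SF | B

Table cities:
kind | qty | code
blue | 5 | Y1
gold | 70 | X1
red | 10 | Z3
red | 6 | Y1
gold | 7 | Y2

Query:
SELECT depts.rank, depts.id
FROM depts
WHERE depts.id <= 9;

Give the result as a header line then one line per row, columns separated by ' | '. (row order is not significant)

After WHERE (4 rows):
depts.rank | depts.id
9 | 9
90 | 5
6 | 1
2 | 3
After SELECT (4 rows):
depts.rank | depts.id
9 | 9
90 | 5
6 | 1
2 | 3

== RESULT ==
depts.rank | depts.id
9 | 9
90 | 5
6 | 1
2 | 3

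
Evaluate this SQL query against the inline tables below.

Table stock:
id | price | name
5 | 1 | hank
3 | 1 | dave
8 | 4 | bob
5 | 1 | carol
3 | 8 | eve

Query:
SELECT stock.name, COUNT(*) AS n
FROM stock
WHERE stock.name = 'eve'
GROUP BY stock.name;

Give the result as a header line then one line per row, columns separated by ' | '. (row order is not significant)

After WHERE (1 rows):
stock.id | stock.price | stock.name
3 | 8 | eve
After GROUP BY (1 rows):
stock.name | n
eve | 1

== RESULT ==
stock.name | n
eve | 1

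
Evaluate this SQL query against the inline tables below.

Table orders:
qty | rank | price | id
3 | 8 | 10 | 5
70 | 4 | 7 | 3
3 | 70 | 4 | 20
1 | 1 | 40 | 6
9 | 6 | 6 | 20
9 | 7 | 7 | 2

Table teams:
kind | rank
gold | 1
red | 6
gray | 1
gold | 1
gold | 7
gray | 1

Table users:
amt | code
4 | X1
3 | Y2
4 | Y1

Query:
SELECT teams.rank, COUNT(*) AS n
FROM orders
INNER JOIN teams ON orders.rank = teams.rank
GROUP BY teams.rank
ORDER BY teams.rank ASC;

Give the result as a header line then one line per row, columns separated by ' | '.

After JOIN teams (6 rows):
orders.qty | orders.rank | orders.price | orders.id | teams.kind | teams.rank
1 | 1 | 40 | 6 | gold | 1
1 | 1 | 40 | 6 | gray | 1
1 | 1 | 40 | 6 | gold | 1
1 | 1 | 40 | 6 | gray | 1
9 | 6 | 6 | 20 | red | 6
9 | 7 | 7 | 2 | gold | 7
After GROUP BY (3 rows):
teams.rank | n
1 | 4
6 | 1
7 | 1
After ORDER BY (3 rows):
teams.rank | n
1 | 4
6 | 1
7 | 1

== RESULT ==
teams.rank | n
1 | 4
6 | 1
7 | 1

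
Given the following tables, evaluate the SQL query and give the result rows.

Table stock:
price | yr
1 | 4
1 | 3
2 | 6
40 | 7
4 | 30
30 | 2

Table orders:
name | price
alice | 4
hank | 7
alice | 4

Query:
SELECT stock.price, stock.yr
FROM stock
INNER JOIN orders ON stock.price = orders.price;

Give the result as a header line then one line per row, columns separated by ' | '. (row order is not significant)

== RESULT ==
stock.price | stock.yr
4 | 30
4 | 30

Derivation:
After JOIN orders (2 rows):
stock.price | stock.yr | orders.name | orders.price
4 | 30 | alice | 4
4 | 30 | alice | 4
After SELECT (2 rows):
stock.price | stock.yr
4 | 30
4 | 30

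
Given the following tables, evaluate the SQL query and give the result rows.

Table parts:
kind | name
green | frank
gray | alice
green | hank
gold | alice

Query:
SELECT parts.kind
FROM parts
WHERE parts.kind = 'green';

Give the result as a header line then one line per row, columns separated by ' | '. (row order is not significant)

After WHERE (2 rows):
parts.kind | parts.name
green | frank
green | hank
After SELECT (2 rows):
parts.kind
green
green

== RESULT ==
parts.kind
green
green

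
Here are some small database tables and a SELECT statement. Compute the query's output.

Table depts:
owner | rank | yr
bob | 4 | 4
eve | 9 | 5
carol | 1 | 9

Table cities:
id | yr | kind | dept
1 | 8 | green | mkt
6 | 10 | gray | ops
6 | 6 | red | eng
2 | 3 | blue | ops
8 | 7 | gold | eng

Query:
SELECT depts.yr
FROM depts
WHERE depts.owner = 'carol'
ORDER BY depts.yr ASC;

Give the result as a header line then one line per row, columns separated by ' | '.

== RESULT ==
depts.yr
9

Derivation:
After WHERE (1 rows):
depts.owner | depts.rank | depts.yr
carol | 1 | 9
After SELECT (1 rows):
depts.yr
9
After ORDER BY (1 rows):
depts.yr
9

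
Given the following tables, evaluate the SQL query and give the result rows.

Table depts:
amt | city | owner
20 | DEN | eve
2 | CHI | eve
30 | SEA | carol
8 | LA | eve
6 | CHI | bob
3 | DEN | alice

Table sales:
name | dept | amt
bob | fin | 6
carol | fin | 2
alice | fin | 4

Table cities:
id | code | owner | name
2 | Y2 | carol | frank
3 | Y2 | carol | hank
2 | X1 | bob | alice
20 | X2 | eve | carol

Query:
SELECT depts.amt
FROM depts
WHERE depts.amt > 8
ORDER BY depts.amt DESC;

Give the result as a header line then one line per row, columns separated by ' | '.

== RESULT ==
depts.amt
30
20

Derivation:
After WHERE (2 rows):
depts.amt | depts.city | depts.owner
20 | DEN | eve
30 | SEA | carol
After SELECT (2 rows):
depts.amt
20
30
After ORDER BY (2 rows):
depts.amt
30
20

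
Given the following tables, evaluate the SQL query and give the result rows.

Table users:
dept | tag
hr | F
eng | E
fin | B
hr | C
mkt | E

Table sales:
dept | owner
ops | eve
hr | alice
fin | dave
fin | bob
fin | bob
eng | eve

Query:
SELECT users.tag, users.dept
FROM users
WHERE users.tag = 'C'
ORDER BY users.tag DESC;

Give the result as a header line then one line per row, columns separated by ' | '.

== RESULT ==
users.tag | users.dept
C | hr

Derivation:
After WHERE (1 rows):
users.dept | users.tag
hr | C
After SELECT (1 rows):
users.tag | users.dept
C | hr
After ORDER BY (1 rows):
users.tag | users.dept
C | hr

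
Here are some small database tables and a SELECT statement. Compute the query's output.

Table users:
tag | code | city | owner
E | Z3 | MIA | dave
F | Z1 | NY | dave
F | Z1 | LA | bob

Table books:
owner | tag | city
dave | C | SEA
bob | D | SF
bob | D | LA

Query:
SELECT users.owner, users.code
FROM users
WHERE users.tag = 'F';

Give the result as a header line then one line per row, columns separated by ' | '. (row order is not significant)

After WHERE (2 rows):
users.tag | users.code | users.city | users.owner
F | Z1 | NY | dave
F | Z1 | LA | bob
After SELECT (2 rows):
users.owner | users.code
dave | Z1
bob | Z1

== RESULT ==
users.owner | users.code
dave | Z1
bob | Z1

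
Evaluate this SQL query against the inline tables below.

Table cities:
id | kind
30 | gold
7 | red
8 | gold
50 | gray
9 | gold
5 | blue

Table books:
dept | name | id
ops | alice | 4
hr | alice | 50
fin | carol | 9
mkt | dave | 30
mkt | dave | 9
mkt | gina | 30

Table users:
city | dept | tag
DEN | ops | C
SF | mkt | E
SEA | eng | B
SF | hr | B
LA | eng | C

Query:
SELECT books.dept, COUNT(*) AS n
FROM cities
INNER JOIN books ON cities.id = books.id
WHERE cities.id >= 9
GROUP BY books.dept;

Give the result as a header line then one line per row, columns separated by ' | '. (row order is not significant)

After JOIN books (5 rows):
cities.id | cities.kind | books.dept | books.name | books.id
30 | gold | mkt | dave | 30
30 | gold | mkt | gina | 30
50 | gray | hr | alice | 50
9 | gold | fin | carol | 9
9 | gold | mkt | dave | 9
After WHERE (5 rows):
cities.id | cities.kind | books.dept | books.name | books.id
30 | gold | mkt | dave | 30
30 | gold | mkt | gina | 30
50 | gray | hr | alice | 50
9 | gold | fin | carol | 9
9 | gold | mkt | dave | 9
After GROUP BY (3 rows):
books.dept | n
mkt | 3
hr | 1
fin | 1

== RESULT ==
books.dept | n
mkt | 3
hr | 1
fin | 1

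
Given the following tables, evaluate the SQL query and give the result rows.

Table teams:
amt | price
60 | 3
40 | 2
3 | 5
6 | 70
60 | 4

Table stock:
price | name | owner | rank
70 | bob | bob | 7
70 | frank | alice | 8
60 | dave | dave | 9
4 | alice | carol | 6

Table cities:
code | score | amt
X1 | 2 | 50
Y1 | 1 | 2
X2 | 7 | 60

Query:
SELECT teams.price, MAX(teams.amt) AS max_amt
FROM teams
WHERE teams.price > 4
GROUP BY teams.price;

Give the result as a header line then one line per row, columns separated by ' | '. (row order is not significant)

== RESULT ==
teams.price | max_amt
5 | 3
70 | 6

Derivation:
After WHERE (2 rows):
teams.amt | teams.price
3 | 5
6 | 70
After GROUP BY (2 rows):
teams.price | max_amt
5 | 3
70 | 6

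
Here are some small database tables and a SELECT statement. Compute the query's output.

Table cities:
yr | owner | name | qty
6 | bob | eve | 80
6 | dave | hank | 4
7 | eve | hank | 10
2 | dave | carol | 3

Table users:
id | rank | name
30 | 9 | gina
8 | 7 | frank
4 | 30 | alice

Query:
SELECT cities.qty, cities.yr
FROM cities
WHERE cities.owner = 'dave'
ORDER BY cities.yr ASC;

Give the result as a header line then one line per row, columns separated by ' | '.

== RESULT ==
cities.qty | cities.yr
3 | 2
4 | 6

Derivation:
After WHERE (2 rows):
cities.yr | cities.owner | cities.name | cities.qty
6 | dave | hank | 4
2 | dave | carol | 3
After SELECT (2 rows):
cities.qty | cities.yr
4 | 6
3 | 2
After ORDER BY (2 rows):
cities.qty | cities.yr
3 | 2
4 | 6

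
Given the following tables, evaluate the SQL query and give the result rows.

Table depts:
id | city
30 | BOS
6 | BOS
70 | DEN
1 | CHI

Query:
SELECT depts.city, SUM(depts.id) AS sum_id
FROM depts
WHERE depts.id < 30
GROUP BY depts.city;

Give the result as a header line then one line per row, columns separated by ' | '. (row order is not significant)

== RESULT ==
depts.city | sum_id
BOS | 6
CHI | 1

Derivation:
After WHERE (2 rows):
depts.id | depts.city
6 | BOS
1 | CHI
After GROUP BY (2 rows):
depts.city | sum_id
BOS | 6
CHI | 1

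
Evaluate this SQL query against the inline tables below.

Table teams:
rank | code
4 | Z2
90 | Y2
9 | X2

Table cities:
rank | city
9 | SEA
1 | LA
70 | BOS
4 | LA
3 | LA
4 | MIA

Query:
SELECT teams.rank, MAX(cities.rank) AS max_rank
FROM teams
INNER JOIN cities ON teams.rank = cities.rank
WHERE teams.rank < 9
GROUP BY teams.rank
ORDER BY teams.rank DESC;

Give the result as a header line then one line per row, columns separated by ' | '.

== RESULT ==
teams.rank | max_rank
4 | 4

Derivation:
After JOIN cities (3 rows):
teams.rank | teams.code | cities.rank | cities.city
4 | Z2 | 4 | LA
4 | Z2 | 4 | MIA
9 | X2 | 9 | SEA
After WHERE (2 rows):
teams.rank | teams.code | cities.rank | cities.city
4 | Z2 | 4 | LA
4 | Z2 | 4 | MIA
After GROUP BY (1 rows):
teams.rank | max_rank
4 | 4
After ORDER BY (1 rows):
teams.rank | max_rank
4 | 4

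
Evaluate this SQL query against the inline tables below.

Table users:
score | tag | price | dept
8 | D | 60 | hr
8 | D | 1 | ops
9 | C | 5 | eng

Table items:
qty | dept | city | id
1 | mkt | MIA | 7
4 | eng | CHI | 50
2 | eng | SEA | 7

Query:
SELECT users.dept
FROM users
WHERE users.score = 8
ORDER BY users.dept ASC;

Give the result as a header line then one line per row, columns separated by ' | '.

== RESULT ==
users.dept
hr
ops

Derivation:
After WHERE (2 rows):
users.score | users.tag | users.price | users.dept
8 | D | 60 | hr
8 | D | 1 | ops
After SELECT (2 rows):
users.dept
hr
ops
After ORDER BY (2 rows):
users.dept
hr
ops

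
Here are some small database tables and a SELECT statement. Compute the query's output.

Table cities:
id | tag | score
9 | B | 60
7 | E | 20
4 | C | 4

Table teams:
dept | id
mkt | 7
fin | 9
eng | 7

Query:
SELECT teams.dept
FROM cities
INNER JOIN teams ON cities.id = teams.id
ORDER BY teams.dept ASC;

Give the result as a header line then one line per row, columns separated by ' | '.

After JOIN teams (3 rows):
cities.id | cities.tag | cities.score | teams.dept | teams.id
9 | B | 60 | fin | 9
7 | E | 20 | mkt | 7
7 | E | 20 | eng | 7
After SELECT (3 rows):
teams.dept
fin
mkt
eng
After ORDER BY (3 rows):
teams.dept
eng
fin
mkt

== RESULT ==
teams.dept
eng
fin
mkt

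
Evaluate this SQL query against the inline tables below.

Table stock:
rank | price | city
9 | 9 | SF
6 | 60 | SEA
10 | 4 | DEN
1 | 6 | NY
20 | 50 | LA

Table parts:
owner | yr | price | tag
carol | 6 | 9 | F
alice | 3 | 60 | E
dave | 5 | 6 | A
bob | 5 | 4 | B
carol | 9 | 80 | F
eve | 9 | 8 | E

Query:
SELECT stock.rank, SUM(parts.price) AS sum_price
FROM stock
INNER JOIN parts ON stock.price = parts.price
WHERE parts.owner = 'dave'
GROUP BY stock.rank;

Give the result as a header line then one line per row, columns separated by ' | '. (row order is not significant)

After JOIN parts (4 rows):
stock.rank | stock.price | stock.city | parts.owner | parts.yr | parts.price | parts.tag
9 | 9 | SF | carol | 6 | 9 | F
6 | 60 | SEA | alice | 3 | 60 | E
10 | 4 | DEN | bob | 5 | 4 | B
1 | 6 | NY | dave | 5 | 6 | A
After WHERE (1 rows):
stock.rank | stock.price | stock.city | parts.owner | parts.yr | parts.price | parts.tag
1 | 6 | NY | dave | 5 | 6 | A
After GROUP BY (1 rows):
stock.rank | sum_price
1 | 6

== RESULT ==
stock.rank | sum_price
1 | 6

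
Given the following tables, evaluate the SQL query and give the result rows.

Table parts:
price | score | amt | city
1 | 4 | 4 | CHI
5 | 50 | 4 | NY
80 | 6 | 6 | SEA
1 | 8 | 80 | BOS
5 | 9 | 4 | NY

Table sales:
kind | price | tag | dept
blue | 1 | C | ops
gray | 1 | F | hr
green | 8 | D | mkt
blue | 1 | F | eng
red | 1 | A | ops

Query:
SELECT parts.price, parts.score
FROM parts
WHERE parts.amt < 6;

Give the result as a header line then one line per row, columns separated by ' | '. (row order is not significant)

== RESULT ==
parts.price | parts.score
1 | 4
5 | 50
5 | 9

Derivation:
After WHERE (3 rows):
parts.price | parts.score | parts.amt | parts.city
1 | 4 | 4 | CHI
5 | 50 | 4 | NY
5 | 9 | 4 | NY
After SELECT (3 rows):
parts.price | parts.score
1 | 4
5 | 50
5 | 9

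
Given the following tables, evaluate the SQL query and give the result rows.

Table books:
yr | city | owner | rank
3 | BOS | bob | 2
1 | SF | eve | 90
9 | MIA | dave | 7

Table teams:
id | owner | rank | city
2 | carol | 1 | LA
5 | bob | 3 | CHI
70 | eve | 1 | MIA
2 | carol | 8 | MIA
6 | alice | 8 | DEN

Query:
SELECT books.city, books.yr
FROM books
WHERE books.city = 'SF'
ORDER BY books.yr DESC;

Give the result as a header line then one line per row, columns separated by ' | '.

== RESULT ==
books.city | books.yr
SF | 1

Derivation:
After WHERE (1 rows):
books.yr | books.city | books.owner | books.rank
1 | SF | eve | 90
After SELECT (1 rows):
books.city | books.yr
SF | 1
After ORDER BY (1 rows):
books.city | books.yr
SF | 1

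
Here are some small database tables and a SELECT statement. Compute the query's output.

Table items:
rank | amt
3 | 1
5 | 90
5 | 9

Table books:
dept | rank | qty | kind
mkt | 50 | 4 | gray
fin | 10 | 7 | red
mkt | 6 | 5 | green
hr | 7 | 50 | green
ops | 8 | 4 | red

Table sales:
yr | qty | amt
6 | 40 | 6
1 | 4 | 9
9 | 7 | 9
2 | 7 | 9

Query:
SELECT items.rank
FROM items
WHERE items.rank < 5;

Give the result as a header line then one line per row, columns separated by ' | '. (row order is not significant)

After WHERE (1 rows):
items.rank | items.amt
3 | 1
After SELECT (1 rows):
items.rank
3

== RESULT ==
items.rank
3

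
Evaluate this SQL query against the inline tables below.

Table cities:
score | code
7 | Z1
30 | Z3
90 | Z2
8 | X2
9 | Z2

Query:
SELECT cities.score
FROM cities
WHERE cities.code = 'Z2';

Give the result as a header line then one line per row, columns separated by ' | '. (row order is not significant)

After WHERE (2 rows):
cities.score | cities.code
90 | Z2
9 | Z2
After SELECT (2 rows):
cities.score
90
9

== RESULT ==
cities.score
90
9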